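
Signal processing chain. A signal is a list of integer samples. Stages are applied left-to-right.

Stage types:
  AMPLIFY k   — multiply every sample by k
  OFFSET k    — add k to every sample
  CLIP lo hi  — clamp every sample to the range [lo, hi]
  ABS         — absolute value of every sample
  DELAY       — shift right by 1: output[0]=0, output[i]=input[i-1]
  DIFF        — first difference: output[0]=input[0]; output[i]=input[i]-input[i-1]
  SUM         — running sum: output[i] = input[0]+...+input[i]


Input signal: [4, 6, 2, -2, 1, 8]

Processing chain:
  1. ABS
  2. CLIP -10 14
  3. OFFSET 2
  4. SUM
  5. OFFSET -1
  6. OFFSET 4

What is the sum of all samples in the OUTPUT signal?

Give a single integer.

Input: [4, 6, 2, -2, 1, 8]
Stage 1 (ABS): |4|=4, |6|=6, |2|=2, |-2|=2, |1|=1, |8|=8 -> [4, 6, 2, 2, 1, 8]
Stage 2 (CLIP -10 14): clip(4,-10,14)=4, clip(6,-10,14)=6, clip(2,-10,14)=2, clip(2,-10,14)=2, clip(1,-10,14)=1, clip(8,-10,14)=8 -> [4, 6, 2, 2, 1, 8]
Stage 3 (OFFSET 2): 4+2=6, 6+2=8, 2+2=4, 2+2=4, 1+2=3, 8+2=10 -> [6, 8, 4, 4, 3, 10]
Stage 4 (SUM): sum[0..0]=6, sum[0..1]=14, sum[0..2]=18, sum[0..3]=22, sum[0..4]=25, sum[0..5]=35 -> [6, 14, 18, 22, 25, 35]
Stage 5 (OFFSET -1): 6+-1=5, 14+-1=13, 18+-1=17, 22+-1=21, 25+-1=24, 35+-1=34 -> [5, 13, 17, 21, 24, 34]
Stage 6 (OFFSET 4): 5+4=9, 13+4=17, 17+4=21, 21+4=25, 24+4=28, 34+4=38 -> [9, 17, 21, 25, 28, 38]
Output sum: 138

Answer: 138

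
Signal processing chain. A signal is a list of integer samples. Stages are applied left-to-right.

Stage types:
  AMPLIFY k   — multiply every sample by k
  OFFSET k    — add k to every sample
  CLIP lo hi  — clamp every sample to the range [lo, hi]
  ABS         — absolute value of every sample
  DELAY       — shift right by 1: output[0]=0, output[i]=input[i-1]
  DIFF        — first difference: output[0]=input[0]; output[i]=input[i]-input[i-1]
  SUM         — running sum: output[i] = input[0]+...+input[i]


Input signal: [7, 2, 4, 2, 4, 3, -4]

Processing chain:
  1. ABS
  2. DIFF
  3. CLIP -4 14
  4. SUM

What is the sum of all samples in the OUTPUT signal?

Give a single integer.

Answer: 32

Derivation:
Input: [7, 2, 4, 2, 4, 3, -4]
Stage 1 (ABS): |7|=7, |2|=2, |4|=4, |2|=2, |4|=4, |3|=3, |-4|=4 -> [7, 2, 4, 2, 4, 3, 4]
Stage 2 (DIFF): s[0]=7, 2-7=-5, 4-2=2, 2-4=-2, 4-2=2, 3-4=-1, 4-3=1 -> [7, -5, 2, -2, 2, -1, 1]
Stage 3 (CLIP -4 14): clip(7,-4,14)=7, clip(-5,-4,14)=-4, clip(2,-4,14)=2, clip(-2,-4,14)=-2, clip(2,-4,14)=2, clip(-1,-4,14)=-1, clip(1,-4,14)=1 -> [7, -4, 2, -2, 2, -1, 1]
Stage 4 (SUM): sum[0..0]=7, sum[0..1]=3, sum[0..2]=5, sum[0..3]=3, sum[0..4]=5, sum[0..5]=4, sum[0..6]=5 -> [7, 3, 5, 3, 5, 4, 5]
Output sum: 32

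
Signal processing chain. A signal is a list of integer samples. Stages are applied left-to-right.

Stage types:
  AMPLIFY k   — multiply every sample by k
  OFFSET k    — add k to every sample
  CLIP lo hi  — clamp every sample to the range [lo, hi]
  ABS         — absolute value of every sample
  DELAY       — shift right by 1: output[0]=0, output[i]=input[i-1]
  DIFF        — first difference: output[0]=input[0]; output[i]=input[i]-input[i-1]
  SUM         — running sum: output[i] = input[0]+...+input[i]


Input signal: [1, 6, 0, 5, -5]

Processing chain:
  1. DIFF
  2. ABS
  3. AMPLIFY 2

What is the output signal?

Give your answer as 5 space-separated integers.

Answer: 2 10 12 10 20

Derivation:
Input: [1, 6, 0, 5, -5]
Stage 1 (DIFF): s[0]=1, 6-1=5, 0-6=-6, 5-0=5, -5-5=-10 -> [1, 5, -6, 5, -10]
Stage 2 (ABS): |1|=1, |5|=5, |-6|=6, |5|=5, |-10|=10 -> [1, 5, 6, 5, 10]
Stage 3 (AMPLIFY 2): 1*2=2, 5*2=10, 6*2=12, 5*2=10, 10*2=20 -> [2, 10, 12, 10, 20]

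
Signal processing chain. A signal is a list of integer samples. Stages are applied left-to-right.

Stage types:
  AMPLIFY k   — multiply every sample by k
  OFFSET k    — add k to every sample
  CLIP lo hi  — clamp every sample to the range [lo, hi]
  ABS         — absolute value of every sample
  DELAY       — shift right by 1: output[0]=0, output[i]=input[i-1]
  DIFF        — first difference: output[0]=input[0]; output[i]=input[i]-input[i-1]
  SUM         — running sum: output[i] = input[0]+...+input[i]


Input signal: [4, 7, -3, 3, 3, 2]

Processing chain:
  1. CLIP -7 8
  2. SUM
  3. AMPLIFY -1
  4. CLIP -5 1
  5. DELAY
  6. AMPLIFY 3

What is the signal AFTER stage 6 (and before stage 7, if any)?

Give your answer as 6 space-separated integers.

Input: [4, 7, -3, 3, 3, 2]
Stage 1 (CLIP -7 8): clip(4,-7,8)=4, clip(7,-7,8)=7, clip(-3,-7,8)=-3, clip(3,-7,8)=3, clip(3,-7,8)=3, clip(2,-7,8)=2 -> [4, 7, -3, 3, 3, 2]
Stage 2 (SUM): sum[0..0]=4, sum[0..1]=11, sum[0..2]=8, sum[0..3]=11, sum[0..4]=14, sum[0..5]=16 -> [4, 11, 8, 11, 14, 16]
Stage 3 (AMPLIFY -1): 4*-1=-4, 11*-1=-11, 8*-1=-8, 11*-1=-11, 14*-1=-14, 16*-1=-16 -> [-4, -11, -8, -11, -14, -16]
Stage 4 (CLIP -5 1): clip(-4,-5,1)=-4, clip(-11,-5,1)=-5, clip(-8,-5,1)=-5, clip(-11,-5,1)=-5, clip(-14,-5,1)=-5, clip(-16,-5,1)=-5 -> [-4, -5, -5, -5, -5, -5]
Stage 5 (DELAY): [0, -4, -5, -5, -5, -5] = [0, -4, -5, -5, -5, -5] -> [0, -4, -5, -5, -5, -5]
Stage 6 (AMPLIFY 3): 0*3=0, -4*3=-12, -5*3=-15, -5*3=-15, -5*3=-15, -5*3=-15 -> [0, -12, -15, -15, -15, -15]

Answer: 0 -12 -15 -15 -15 -15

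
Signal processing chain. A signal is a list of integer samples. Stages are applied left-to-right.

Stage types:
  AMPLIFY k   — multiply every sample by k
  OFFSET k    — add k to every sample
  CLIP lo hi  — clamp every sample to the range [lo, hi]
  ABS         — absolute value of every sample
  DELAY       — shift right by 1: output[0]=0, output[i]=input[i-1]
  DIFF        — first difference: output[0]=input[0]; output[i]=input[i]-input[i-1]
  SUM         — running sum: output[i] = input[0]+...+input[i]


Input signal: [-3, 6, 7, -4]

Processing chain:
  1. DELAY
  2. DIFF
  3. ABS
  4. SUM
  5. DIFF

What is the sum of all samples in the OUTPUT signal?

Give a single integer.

Input: [-3, 6, 7, -4]
Stage 1 (DELAY): [0, -3, 6, 7] = [0, -3, 6, 7] -> [0, -3, 6, 7]
Stage 2 (DIFF): s[0]=0, -3-0=-3, 6--3=9, 7-6=1 -> [0, -3, 9, 1]
Stage 3 (ABS): |0|=0, |-3|=3, |9|=9, |1|=1 -> [0, 3, 9, 1]
Stage 4 (SUM): sum[0..0]=0, sum[0..1]=3, sum[0..2]=12, sum[0..3]=13 -> [0, 3, 12, 13]
Stage 5 (DIFF): s[0]=0, 3-0=3, 12-3=9, 13-12=1 -> [0, 3, 9, 1]
Output sum: 13

Answer: 13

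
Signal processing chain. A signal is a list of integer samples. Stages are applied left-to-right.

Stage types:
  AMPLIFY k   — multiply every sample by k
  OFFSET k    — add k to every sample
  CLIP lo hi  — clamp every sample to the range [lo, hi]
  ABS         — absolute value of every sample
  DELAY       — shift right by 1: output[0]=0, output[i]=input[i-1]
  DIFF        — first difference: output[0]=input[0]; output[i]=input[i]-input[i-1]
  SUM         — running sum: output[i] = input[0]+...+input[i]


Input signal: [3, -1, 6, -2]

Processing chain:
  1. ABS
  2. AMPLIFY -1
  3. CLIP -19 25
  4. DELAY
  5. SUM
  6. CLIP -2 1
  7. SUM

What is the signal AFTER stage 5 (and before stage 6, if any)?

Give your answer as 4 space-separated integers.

Input: [3, -1, 6, -2]
Stage 1 (ABS): |3|=3, |-1|=1, |6|=6, |-2|=2 -> [3, 1, 6, 2]
Stage 2 (AMPLIFY -1): 3*-1=-3, 1*-1=-1, 6*-1=-6, 2*-1=-2 -> [-3, -1, -6, -2]
Stage 3 (CLIP -19 25): clip(-3,-19,25)=-3, clip(-1,-19,25)=-1, clip(-6,-19,25)=-6, clip(-2,-19,25)=-2 -> [-3, -1, -6, -2]
Stage 4 (DELAY): [0, -3, -1, -6] = [0, -3, -1, -6] -> [0, -3, -1, -6]
Stage 5 (SUM): sum[0..0]=0, sum[0..1]=-3, sum[0..2]=-4, sum[0..3]=-10 -> [0, -3, -4, -10]

Answer: 0 -3 -4 -10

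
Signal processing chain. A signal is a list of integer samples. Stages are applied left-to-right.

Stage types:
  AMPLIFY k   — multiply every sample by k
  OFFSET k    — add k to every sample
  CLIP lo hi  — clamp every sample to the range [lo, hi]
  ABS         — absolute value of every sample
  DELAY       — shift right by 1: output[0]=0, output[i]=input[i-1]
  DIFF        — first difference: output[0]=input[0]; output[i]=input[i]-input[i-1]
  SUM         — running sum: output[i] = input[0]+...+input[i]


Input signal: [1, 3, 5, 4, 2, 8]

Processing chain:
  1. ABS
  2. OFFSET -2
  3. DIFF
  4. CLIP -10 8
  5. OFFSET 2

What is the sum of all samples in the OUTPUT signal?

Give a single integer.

Answer: 18

Derivation:
Input: [1, 3, 5, 4, 2, 8]
Stage 1 (ABS): |1|=1, |3|=3, |5|=5, |4|=4, |2|=2, |8|=8 -> [1, 3, 5, 4, 2, 8]
Stage 2 (OFFSET -2): 1+-2=-1, 3+-2=1, 5+-2=3, 4+-2=2, 2+-2=0, 8+-2=6 -> [-1, 1, 3, 2, 0, 6]
Stage 3 (DIFF): s[0]=-1, 1--1=2, 3-1=2, 2-3=-1, 0-2=-2, 6-0=6 -> [-1, 2, 2, -1, -2, 6]
Stage 4 (CLIP -10 8): clip(-1,-10,8)=-1, clip(2,-10,8)=2, clip(2,-10,8)=2, clip(-1,-10,8)=-1, clip(-2,-10,8)=-2, clip(6,-10,8)=6 -> [-1, 2, 2, -1, -2, 6]
Stage 5 (OFFSET 2): -1+2=1, 2+2=4, 2+2=4, -1+2=1, -2+2=0, 6+2=8 -> [1, 4, 4, 1, 0, 8]
Output sum: 18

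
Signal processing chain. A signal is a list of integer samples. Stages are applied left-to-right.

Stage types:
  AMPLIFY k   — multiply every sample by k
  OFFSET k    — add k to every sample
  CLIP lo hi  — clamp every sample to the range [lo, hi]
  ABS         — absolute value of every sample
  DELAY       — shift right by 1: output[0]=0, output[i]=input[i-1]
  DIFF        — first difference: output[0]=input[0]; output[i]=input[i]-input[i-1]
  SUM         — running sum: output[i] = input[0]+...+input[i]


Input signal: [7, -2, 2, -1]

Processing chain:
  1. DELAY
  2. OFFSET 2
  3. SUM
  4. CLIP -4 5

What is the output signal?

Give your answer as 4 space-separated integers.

Answer: 2 5 5 5

Derivation:
Input: [7, -2, 2, -1]
Stage 1 (DELAY): [0, 7, -2, 2] = [0, 7, -2, 2] -> [0, 7, -2, 2]
Stage 2 (OFFSET 2): 0+2=2, 7+2=9, -2+2=0, 2+2=4 -> [2, 9, 0, 4]
Stage 3 (SUM): sum[0..0]=2, sum[0..1]=11, sum[0..2]=11, sum[0..3]=15 -> [2, 11, 11, 15]
Stage 4 (CLIP -4 5): clip(2,-4,5)=2, clip(11,-4,5)=5, clip(11,-4,5)=5, clip(15,-4,5)=5 -> [2, 5, 5, 5]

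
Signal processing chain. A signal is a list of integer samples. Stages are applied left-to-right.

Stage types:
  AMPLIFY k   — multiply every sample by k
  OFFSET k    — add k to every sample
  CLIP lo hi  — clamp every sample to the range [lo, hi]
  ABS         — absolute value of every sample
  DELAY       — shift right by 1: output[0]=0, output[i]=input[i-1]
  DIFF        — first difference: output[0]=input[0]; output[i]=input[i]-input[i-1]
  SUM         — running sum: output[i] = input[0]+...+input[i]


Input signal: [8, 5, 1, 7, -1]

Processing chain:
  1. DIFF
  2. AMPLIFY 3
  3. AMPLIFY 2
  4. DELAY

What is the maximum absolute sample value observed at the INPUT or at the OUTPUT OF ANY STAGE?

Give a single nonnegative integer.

Input: [8, 5, 1, 7, -1] (max |s|=8)
Stage 1 (DIFF): s[0]=8, 5-8=-3, 1-5=-4, 7-1=6, -1-7=-8 -> [8, -3, -4, 6, -8] (max |s|=8)
Stage 2 (AMPLIFY 3): 8*3=24, -3*3=-9, -4*3=-12, 6*3=18, -8*3=-24 -> [24, -9, -12, 18, -24] (max |s|=24)
Stage 3 (AMPLIFY 2): 24*2=48, -9*2=-18, -12*2=-24, 18*2=36, -24*2=-48 -> [48, -18, -24, 36, -48] (max |s|=48)
Stage 4 (DELAY): [0, 48, -18, -24, 36] = [0, 48, -18, -24, 36] -> [0, 48, -18, -24, 36] (max |s|=48)
Overall max amplitude: 48

Answer: 48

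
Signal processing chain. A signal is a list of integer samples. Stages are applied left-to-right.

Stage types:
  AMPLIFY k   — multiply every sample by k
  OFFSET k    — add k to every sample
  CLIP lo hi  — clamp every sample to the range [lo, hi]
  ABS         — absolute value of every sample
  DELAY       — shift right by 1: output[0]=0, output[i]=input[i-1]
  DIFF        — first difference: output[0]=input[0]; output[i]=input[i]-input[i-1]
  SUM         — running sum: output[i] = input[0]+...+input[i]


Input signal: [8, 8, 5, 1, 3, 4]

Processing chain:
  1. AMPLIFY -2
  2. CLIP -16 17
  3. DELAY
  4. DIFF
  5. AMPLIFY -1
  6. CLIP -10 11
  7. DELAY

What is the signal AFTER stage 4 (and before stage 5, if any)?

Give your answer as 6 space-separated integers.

Input: [8, 8, 5, 1, 3, 4]
Stage 1 (AMPLIFY -2): 8*-2=-16, 8*-2=-16, 5*-2=-10, 1*-2=-2, 3*-2=-6, 4*-2=-8 -> [-16, -16, -10, -2, -6, -8]
Stage 2 (CLIP -16 17): clip(-16,-16,17)=-16, clip(-16,-16,17)=-16, clip(-10,-16,17)=-10, clip(-2,-16,17)=-2, clip(-6,-16,17)=-6, clip(-8,-16,17)=-8 -> [-16, -16, -10, -2, -6, -8]
Stage 3 (DELAY): [0, -16, -16, -10, -2, -6] = [0, -16, -16, -10, -2, -6] -> [0, -16, -16, -10, -2, -6]
Stage 4 (DIFF): s[0]=0, -16-0=-16, -16--16=0, -10--16=6, -2--10=8, -6--2=-4 -> [0, -16, 0, 6, 8, -4]

Answer: 0 -16 0 6 8 -4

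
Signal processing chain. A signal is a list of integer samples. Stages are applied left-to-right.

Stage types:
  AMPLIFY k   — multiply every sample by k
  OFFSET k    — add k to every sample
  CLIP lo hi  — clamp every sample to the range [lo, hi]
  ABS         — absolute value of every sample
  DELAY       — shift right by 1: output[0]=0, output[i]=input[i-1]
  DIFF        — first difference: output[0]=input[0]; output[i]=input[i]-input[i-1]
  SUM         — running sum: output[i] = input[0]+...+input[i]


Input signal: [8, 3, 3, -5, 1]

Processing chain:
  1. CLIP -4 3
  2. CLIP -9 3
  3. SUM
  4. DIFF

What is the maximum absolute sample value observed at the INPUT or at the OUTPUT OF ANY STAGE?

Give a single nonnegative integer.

Input: [8, 3, 3, -5, 1] (max |s|=8)
Stage 1 (CLIP -4 3): clip(8,-4,3)=3, clip(3,-4,3)=3, clip(3,-4,3)=3, clip(-5,-4,3)=-4, clip(1,-4,3)=1 -> [3, 3, 3, -4, 1] (max |s|=4)
Stage 2 (CLIP -9 3): clip(3,-9,3)=3, clip(3,-9,3)=3, clip(3,-9,3)=3, clip(-4,-9,3)=-4, clip(1,-9,3)=1 -> [3, 3, 3, -4, 1] (max |s|=4)
Stage 3 (SUM): sum[0..0]=3, sum[0..1]=6, sum[0..2]=9, sum[0..3]=5, sum[0..4]=6 -> [3, 6, 9, 5, 6] (max |s|=9)
Stage 4 (DIFF): s[0]=3, 6-3=3, 9-6=3, 5-9=-4, 6-5=1 -> [3, 3, 3, -4, 1] (max |s|=4)
Overall max amplitude: 9

Answer: 9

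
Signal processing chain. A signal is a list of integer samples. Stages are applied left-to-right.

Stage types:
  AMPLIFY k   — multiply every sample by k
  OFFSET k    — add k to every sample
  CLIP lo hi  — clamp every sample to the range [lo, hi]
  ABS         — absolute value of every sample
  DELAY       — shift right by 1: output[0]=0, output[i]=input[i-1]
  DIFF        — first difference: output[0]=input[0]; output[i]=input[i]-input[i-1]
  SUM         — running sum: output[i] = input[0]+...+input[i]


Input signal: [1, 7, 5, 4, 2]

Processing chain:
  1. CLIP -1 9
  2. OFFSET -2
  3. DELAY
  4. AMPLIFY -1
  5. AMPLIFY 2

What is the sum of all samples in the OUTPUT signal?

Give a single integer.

Answer: -18

Derivation:
Input: [1, 7, 5, 4, 2]
Stage 1 (CLIP -1 9): clip(1,-1,9)=1, clip(7,-1,9)=7, clip(5,-1,9)=5, clip(4,-1,9)=4, clip(2,-1,9)=2 -> [1, 7, 5, 4, 2]
Stage 2 (OFFSET -2): 1+-2=-1, 7+-2=5, 5+-2=3, 4+-2=2, 2+-2=0 -> [-1, 5, 3, 2, 0]
Stage 3 (DELAY): [0, -1, 5, 3, 2] = [0, -1, 5, 3, 2] -> [0, -1, 5, 3, 2]
Stage 4 (AMPLIFY -1): 0*-1=0, -1*-1=1, 5*-1=-5, 3*-1=-3, 2*-1=-2 -> [0, 1, -5, -3, -2]
Stage 5 (AMPLIFY 2): 0*2=0, 1*2=2, -5*2=-10, -3*2=-6, -2*2=-4 -> [0, 2, -10, -6, -4]
Output sum: -18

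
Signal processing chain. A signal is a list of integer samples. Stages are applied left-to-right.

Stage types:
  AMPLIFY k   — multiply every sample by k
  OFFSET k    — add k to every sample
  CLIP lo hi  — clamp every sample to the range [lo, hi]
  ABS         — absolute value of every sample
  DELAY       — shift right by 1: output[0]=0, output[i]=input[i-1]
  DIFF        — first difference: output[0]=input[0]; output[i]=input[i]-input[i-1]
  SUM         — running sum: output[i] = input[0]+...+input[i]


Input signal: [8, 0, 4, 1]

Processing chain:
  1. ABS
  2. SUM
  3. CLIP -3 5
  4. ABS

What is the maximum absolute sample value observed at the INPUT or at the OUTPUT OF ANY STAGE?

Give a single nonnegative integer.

Answer: 13

Derivation:
Input: [8, 0, 4, 1] (max |s|=8)
Stage 1 (ABS): |8|=8, |0|=0, |4|=4, |1|=1 -> [8, 0, 4, 1] (max |s|=8)
Stage 2 (SUM): sum[0..0]=8, sum[0..1]=8, sum[0..2]=12, sum[0..3]=13 -> [8, 8, 12, 13] (max |s|=13)
Stage 3 (CLIP -3 5): clip(8,-3,5)=5, clip(8,-3,5)=5, clip(12,-3,5)=5, clip(13,-3,5)=5 -> [5, 5, 5, 5] (max |s|=5)
Stage 4 (ABS): |5|=5, |5|=5, |5|=5, |5|=5 -> [5, 5, 5, 5] (max |s|=5)
Overall max amplitude: 13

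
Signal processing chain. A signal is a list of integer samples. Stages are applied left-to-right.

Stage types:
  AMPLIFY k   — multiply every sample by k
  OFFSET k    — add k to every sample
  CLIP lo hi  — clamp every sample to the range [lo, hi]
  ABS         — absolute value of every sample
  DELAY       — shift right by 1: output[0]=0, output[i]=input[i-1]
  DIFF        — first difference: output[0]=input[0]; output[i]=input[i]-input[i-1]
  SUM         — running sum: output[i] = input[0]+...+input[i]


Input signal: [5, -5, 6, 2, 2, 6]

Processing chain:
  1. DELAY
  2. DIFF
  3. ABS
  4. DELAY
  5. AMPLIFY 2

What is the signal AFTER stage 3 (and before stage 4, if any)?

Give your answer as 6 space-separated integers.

Answer: 0 5 10 11 4 0

Derivation:
Input: [5, -5, 6, 2, 2, 6]
Stage 1 (DELAY): [0, 5, -5, 6, 2, 2] = [0, 5, -5, 6, 2, 2] -> [0, 5, -5, 6, 2, 2]
Stage 2 (DIFF): s[0]=0, 5-0=5, -5-5=-10, 6--5=11, 2-6=-4, 2-2=0 -> [0, 5, -10, 11, -4, 0]
Stage 3 (ABS): |0|=0, |5|=5, |-10|=10, |11|=11, |-4|=4, |0|=0 -> [0, 5, 10, 11, 4, 0]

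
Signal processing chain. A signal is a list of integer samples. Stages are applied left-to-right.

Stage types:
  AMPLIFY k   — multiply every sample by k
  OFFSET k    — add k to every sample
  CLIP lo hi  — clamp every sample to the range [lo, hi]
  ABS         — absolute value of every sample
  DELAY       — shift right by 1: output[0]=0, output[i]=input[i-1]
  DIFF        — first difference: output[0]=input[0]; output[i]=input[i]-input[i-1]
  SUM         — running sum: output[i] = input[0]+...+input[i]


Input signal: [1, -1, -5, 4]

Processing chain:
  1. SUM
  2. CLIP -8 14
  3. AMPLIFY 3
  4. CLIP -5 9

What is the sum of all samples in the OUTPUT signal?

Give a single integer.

Input: [1, -1, -5, 4]
Stage 1 (SUM): sum[0..0]=1, sum[0..1]=0, sum[0..2]=-5, sum[0..3]=-1 -> [1, 0, -5, -1]
Stage 2 (CLIP -8 14): clip(1,-8,14)=1, clip(0,-8,14)=0, clip(-5,-8,14)=-5, clip(-1,-8,14)=-1 -> [1, 0, -5, -1]
Stage 3 (AMPLIFY 3): 1*3=3, 0*3=0, -5*3=-15, -1*3=-3 -> [3, 0, -15, -3]
Stage 4 (CLIP -5 9): clip(3,-5,9)=3, clip(0,-5,9)=0, clip(-15,-5,9)=-5, clip(-3,-5,9)=-3 -> [3, 0, -5, -3]
Output sum: -5

Answer: -5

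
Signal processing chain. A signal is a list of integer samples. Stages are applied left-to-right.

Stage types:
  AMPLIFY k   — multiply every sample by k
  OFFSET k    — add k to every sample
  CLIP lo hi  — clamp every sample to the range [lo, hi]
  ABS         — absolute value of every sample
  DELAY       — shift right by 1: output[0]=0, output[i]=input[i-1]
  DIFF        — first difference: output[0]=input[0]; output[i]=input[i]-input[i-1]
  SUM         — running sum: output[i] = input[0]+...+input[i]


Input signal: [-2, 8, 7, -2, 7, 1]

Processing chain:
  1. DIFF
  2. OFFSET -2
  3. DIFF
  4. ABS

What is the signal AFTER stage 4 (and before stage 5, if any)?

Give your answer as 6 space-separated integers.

Input: [-2, 8, 7, -2, 7, 1]
Stage 1 (DIFF): s[0]=-2, 8--2=10, 7-8=-1, -2-7=-9, 7--2=9, 1-7=-6 -> [-2, 10, -1, -9, 9, -6]
Stage 2 (OFFSET -2): -2+-2=-4, 10+-2=8, -1+-2=-3, -9+-2=-11, 9+-2=7, -6+-2=-8 -> [-4, 8, -3, -11, 7, -8]
Stage 3 (DIFF): s[0]=-4, 8--4=12, -3-8=-11, -11--3=-8, 7--11=18, -8-7=-15 -> [-4, 12, -11, -8, 18, -15]
Stage 4 (ABS): |-4|=4, |12|=12, |-11|=11, |-8|=8, |18|=18, |-15|=15 -> [4, 12, 11, 8, 18, 15]

Answer: 4 12 11 8 18 15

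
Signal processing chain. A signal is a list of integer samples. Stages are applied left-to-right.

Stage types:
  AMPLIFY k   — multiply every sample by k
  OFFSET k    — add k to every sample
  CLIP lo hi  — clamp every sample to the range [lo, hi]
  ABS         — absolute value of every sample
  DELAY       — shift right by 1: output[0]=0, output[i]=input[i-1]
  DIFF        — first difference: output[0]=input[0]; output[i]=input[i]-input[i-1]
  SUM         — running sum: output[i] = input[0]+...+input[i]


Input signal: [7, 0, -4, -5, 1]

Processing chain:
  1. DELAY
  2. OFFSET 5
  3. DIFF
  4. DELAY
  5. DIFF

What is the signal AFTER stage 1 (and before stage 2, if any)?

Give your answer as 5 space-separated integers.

Answer: 0 7 0 -4 -5

Derivation:
Input: [7, 0, -4, -5, 1]
Stage 1 (DELAY): [0, 7, 0, -4, -5] = [0, 7, 0, -4, -5] -> [0, 7, 0, -4, -5]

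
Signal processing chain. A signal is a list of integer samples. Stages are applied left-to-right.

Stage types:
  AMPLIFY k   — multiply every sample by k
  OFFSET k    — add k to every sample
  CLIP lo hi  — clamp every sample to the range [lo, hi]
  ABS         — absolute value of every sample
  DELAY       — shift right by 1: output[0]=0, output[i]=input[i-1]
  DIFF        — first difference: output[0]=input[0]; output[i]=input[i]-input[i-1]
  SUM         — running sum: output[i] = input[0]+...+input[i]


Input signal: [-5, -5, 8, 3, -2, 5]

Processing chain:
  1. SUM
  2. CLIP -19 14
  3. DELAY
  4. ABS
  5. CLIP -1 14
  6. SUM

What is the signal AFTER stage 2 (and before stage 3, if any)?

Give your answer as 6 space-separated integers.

Input: [-5, -5, 8, 3, -2, 5]
Stage 1 (SUM): sum[0..0]=-5, sum[0..1]=-10, sum[0..2]=-2, sum[0..3]=1, sum[0..4]=-1, sum[0..5]=4 -> [-5, -10, -2, 1, -1, 4]
Stage 2 (CLIP -19 14): clip(-5,-19,14)=-5, clip(-10,-19,14)=-10, clip(-2,-19,14)=-2, clip(1,-19,14)=1, clip(-1,-19,14)=-1, clip(4,-19,14)=4 -> [-5, -10, -2, 1, -1, 4]

Answer: -5 -10 -2 1 -1 4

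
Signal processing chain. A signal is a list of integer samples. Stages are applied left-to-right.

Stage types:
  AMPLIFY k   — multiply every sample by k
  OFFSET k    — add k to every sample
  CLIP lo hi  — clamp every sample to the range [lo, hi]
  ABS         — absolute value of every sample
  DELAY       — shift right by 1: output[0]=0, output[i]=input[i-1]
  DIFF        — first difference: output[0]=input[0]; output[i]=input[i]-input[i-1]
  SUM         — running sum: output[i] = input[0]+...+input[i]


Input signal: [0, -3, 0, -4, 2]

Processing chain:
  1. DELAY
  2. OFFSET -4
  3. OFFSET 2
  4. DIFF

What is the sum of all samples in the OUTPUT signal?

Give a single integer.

Input: [0, -3, 0, -4, 2]
Stage 1 (DELAY): [0, 0, -3, 0, -4] = [0, 0, -3, 0, -4] -> [0, 0, -3, 0, -4]
Stage 2 (OFFSET -4): 0+-4=-4, 0+-4=-4, -3+-4=-7, 0+-4=-4, -4+-4=-8 -> [-4, -4, -7, -4, -8]
Stage 3 (OFFSET 2): -4+2=-2, -4+2=-2, -7+2=-5, -4+2=-2, -8+2=-6 -> [-2, -2, -5, -2, -6]
Stage 4 (DIFF): s[0]=-2, -2--2=0, -5--2=-3, -2--5=3, -6--2=-4 -> [-2, 0, -3, 3, -4]
Output sum: -6

Answer: -6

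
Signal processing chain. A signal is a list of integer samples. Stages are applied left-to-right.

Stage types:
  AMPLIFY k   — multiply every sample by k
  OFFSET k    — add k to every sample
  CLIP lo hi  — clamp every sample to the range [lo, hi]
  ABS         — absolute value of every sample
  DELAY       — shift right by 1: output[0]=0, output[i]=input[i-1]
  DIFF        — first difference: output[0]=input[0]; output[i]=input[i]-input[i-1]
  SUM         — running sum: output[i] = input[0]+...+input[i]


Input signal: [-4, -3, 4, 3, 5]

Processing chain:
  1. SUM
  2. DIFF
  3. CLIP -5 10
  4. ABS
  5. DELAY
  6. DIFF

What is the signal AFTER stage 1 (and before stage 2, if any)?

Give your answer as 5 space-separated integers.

Answer: -4 -7 -3 0 5

Derivation:
Input: [-4, -3, 4, 3, 5]
Stage 1 (SUM): sum[0..0]=-4, sum[0..1]=-7, sum[0..2]=-3, sum[0..3]=0, sum[0..4]=5 -> [-4, -7, -3, 0, 5]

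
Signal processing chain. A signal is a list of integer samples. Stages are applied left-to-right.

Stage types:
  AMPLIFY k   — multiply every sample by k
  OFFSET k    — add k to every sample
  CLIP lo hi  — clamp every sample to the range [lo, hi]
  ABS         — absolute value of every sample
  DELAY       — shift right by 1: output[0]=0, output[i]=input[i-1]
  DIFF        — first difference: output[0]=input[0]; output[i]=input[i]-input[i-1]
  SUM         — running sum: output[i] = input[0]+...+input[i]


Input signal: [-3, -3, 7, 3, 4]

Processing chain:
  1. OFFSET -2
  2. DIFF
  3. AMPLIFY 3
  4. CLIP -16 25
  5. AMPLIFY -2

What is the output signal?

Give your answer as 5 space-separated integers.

Input: [-3, -3, 7, 3, 4]
Stage 1 (OFFSET -2): -3+-2=-5, -3+-2=-5, 7+-2=5, 3+-2=1, 4+-2=2 -> [-5, -5, 5, 1, 2]
Stage 2 (DIFF): s[0]=-5, -5--5=0, 5--5=10, 1-5=-4, 2-1=1 -> [-5, 0, 10, -4, 1]
Stage 3 (AMPLIFY 3): -5*3=-15, 0*3=0, 10*3=30, -4*3=-12, 1*3=3 -> [-15, 0, 30, -12, 3]
Stage 4 (CLIP -16 25): clip(-15,-16,25)=-15, clip(0,-16,25)=0, clip(30,-16,25)=25, clip(-12,-16,25)=-12, clip(3,-16,25)=3 -> [-15, 0, 25, -12, 3]
Stage 5 (AMPLIFY -2): -15*-2=30, 0*-2=0, 25*-2=-50, -12*-2=24, 3*-2=-6 -> [30, 0, -50, 24, -6]

Answer: 30 0 -50 24 -6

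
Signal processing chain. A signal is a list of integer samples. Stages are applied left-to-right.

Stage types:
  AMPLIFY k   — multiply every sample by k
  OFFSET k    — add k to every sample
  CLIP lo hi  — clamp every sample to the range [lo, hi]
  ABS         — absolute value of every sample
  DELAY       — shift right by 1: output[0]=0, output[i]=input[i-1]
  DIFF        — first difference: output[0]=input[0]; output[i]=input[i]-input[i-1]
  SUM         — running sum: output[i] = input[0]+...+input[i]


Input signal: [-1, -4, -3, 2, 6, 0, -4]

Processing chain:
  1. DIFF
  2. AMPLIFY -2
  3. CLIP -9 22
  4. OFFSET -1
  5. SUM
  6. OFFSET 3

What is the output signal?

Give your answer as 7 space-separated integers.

Input: [-1, -4, -3, 2, 6, 0, -4]
Stage 1 (DIFF): s[0]=-1, -4--1=-3, -3--4=1, 2--3=5, 6-2=4, 0-6=-6, -4-0=-4 -> [-1, -3, 1, 5, 4, -6, -4]
Stage 2 (AMPLIFY -2): -1*-2=2, -3*-2=6, 1*-2=-2, 5*-2=-10, 4*-2=-8, -6*-2=12, -4*-2=8 -> [2, 6, -2, -10, -8, 12, 8]
Stage 3 (CLIP -9 22): clip(2,-9,22)=2, clip(6,-9,22)=6, clip(-2,-9,22)=-2, clip(-10,-9,22)=-9, clip(-8,-9,22)=-8, clip(12,-9,22)=12, clip(8,-9,22)=8 -> [2, 6, -2, -9, -8, 12, 8]
Stage 4 (OFFSET -1): 2+-1=1, 6+-1=5, -2+-1=-3, -9+-1=-10, -8+-1=-9, 12+-1=11, 8+-1=7 -> [1, 5, -3, -10, -9, 11, 7]
Stage 5 (SUM): sum[0..0]=1, sum[0..1]=6, sum[0..2]=3, sum[0..3]=-7, sum[0..4]=-16, sum[0..5]=-5, sum[0..6]=2 -> [1, 6, 3, -7, -16, -5, 2]
Stage 6 (OFFSET 3): 1+3=4, 6+3=9, 3+3=6, -7+3=-4, -16+3=-13, -5+3=-2, 2+3=5 -> [4, 9, 6, -4, -13, -2, 5]

Answer: 4 9 6 -4 -13 -2 5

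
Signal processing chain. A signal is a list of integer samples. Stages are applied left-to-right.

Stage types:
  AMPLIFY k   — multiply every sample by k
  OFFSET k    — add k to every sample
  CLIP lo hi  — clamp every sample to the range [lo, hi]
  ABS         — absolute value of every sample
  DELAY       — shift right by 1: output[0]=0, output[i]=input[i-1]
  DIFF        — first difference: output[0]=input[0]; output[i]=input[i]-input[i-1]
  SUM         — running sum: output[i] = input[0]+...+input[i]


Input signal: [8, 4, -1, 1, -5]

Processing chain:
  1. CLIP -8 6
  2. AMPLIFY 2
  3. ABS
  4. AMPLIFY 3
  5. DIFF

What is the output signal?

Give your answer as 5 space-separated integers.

Answer: 36 -12 -18 0 24

Derivation:
Input: [8, 4, -1, 1, -5]
Stage 1 (CLIP -8 6): clip(8,-8,6)=6, clip(4,-8,6)=4, clip(-1,-8,6)=-1, clip(1,-8,6)=1, clip(-5,-8,6)=-5 -> [6, 4, -1, 1, -5]
Stage 2 (AMPLIFY 2): 6*2=12, 4*2=8, -1*2=-2, 1*2=2, -5*2=-10 -> [12, 8, -2, 2, -10]
Stage 3 (ABS): |12|=12, |8|=8, |-2|=2, |2|=2, |-10|=10 -> [12, 8, 2, 2, 10]
Stage 4 (AMPLIFY 3): 12*3=36, 8*3=24, 2*3=6, 2*3=6, 10*3=30 -> [36, 24, 6, 6, 30]
Stage 5 (DIFF): s[0]=36, 24-36=-12, 6-24=-18, 6-6=0, 30-6=24 -> [36, -12, -18, 0, 24]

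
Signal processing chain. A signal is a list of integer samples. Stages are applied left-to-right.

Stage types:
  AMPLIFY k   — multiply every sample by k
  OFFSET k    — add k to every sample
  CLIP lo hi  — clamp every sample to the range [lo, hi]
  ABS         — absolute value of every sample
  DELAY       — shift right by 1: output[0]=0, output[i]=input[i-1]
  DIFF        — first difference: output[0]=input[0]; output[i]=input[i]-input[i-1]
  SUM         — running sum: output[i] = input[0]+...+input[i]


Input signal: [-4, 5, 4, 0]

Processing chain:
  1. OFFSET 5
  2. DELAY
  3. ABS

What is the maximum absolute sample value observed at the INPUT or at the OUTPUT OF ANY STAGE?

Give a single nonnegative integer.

Input: [-4, 5, 4, 0] (max |s|=5)
Stage 1 (OFFSET 5): -4+5=1, 5+5=10, 4+5=9, 0+5=5 -> [1, 10, 9, 5] (max |s|=10)
Stage 2 (DELAY): [0, 1, 10, 9] = [0, 1, 10, 9] -> [0, 1, 10, 9] (max |s|=10)
Stage 3 (ABS): |0|=0, |1|=1, |10|=10, |9|=9 -> [0, 1, 10, 9] (max |s|=10)
Overall max amplitude: 10

Answer: 10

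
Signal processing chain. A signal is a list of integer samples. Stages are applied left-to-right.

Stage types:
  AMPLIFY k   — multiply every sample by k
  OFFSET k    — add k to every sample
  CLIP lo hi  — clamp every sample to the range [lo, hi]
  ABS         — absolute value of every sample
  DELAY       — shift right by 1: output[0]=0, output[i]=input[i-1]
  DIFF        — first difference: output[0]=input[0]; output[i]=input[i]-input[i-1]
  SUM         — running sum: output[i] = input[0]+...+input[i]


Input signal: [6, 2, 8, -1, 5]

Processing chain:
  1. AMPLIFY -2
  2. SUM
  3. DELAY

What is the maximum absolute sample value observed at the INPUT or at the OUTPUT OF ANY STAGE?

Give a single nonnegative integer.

Answer: 40

Derivation:
Input: [6, 2, 8, -1, 5] (max |s|=8)
Stage 1 (AMPLIFY -2): 6*-2=-12, 2*-2=-4, 8*-2=-16, -1*-2=2, 5*-2=-10 -> [-12, -4, -16, 2, -10] (max |s|=16)
Stage 2 (SUM): sum[0..0]=-12, sum[0..1]=-16, sum[0..2]=-32, sum[0..3]=-30, sum[0..4]=-40 -> [-12, -16, -32, -30, -40] (max |s|=40)
Stage 3 (DELAY): [0, -12, -16, -32, -30] = [0, -12, -16, -32, -30] -> [0, -12, -16, -32, -30] (max |s|=32)
Overall max amplitude: 40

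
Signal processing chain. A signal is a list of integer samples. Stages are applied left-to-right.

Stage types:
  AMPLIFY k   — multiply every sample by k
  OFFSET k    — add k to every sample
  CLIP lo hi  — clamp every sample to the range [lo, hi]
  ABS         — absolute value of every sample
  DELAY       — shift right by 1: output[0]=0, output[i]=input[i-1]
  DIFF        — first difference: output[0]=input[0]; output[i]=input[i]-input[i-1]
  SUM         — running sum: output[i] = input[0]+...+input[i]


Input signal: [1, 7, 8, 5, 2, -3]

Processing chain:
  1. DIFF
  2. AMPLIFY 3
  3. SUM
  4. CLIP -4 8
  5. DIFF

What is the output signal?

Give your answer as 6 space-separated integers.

Input: [1, 7, 8, 5, 2, -3]
Stage 1 (DIFF): s[0]=1, 7-1=6, 8-7=1, 5-8=-3, 2-5=-3, -3-2=-5 -> [1, 6, 1, -3, -3, -5]
Stage 2 (AMPLIFY 3): 1*3=3, 6*3=18, 1*3=3, -3*3=-9, -3*3=-9, -5*3=-15 -> [3, 18, 3, -9, -9, -15]
Stage 3 (SUM): sum[0..0]=3, sum[0..1]=21, sum[0..2]=24, sum[0..3]=15, sum[0..4]=6, sum[0..5]=-9 -> [3, 21, 24, 15, 6, -9]
Stage 4 (CLIP -4 8): clip(3,-4,8)=3, clip(21,-4,8)=8, clip(24,-4,8)=8, clip(15,-4,8)=8, clip(6,-4,8)=6, clip(-9,-4,8)=-4 -> [3, 8, 8, 8, 6, -4]
Stage 5 (DIFF): s[0]=3, 8-3=5, 8-8=0, 8-8=0, 6-8=-2, -4-6=-10 -> [3, 5, 0, 0, -2, -10]

Answer: 3 5 0 0 -2 -10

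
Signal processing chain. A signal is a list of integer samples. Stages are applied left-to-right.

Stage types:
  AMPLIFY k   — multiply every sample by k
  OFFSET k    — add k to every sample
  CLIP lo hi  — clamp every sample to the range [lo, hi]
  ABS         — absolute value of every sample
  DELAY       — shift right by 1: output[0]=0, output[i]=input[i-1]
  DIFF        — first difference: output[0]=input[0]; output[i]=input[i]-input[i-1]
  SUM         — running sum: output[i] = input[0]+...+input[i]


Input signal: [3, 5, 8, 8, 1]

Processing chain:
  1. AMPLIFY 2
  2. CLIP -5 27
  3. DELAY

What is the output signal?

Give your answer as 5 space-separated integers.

Input: [3, 5, 8, 8, 1]
Stage 1 (AMPLIFY 2): 3*2=6, 5*2=10, 8*2=16, 8*2=16, 1*2=2 -> [6, 10, 16, 16, 2]
Stage 2 (CLIP -5 27): clip(6,-5,27)=6, clip(10,-5,27)=10, clip(16,-5,27)=16, clip(16,-5,27)=16, clip(2,-5,27)=2 -> [6, 10, 16, 16, 2]
Stage 3 (DELAY): [0, 6, 10, 16, 16] = [0, 6, 10, 16, 16] -> [0, 6, 10, 16, 16]

Answer: 0 6 10 16 16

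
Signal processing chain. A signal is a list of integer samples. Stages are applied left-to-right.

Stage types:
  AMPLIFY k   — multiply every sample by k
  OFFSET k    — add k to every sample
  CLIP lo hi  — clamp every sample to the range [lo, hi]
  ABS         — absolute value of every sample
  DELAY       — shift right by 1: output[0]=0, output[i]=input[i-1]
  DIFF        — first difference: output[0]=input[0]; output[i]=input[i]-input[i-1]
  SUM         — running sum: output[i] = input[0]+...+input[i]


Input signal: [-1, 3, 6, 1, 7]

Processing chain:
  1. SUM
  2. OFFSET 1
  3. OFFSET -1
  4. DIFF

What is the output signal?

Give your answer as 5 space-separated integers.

Answer: -1 3 6 1 7

Derivation:
Input: [-1, 3, 6, 1, 7]
Stage 1 (SUM): sum[0..0]=-1, sum[0..1]=2, sum[0..2]=8, sum[0..3]=9, sum[0..4]=16 -> [-1, 2, 8, 9, 16]
Stage 2 (OFFSET 1): -1+1=0, 2+1=3, 8+1=9, 9+1=10, 16+1=17 -> [0, 3, 9, 10, 17]
Stage 3 (OFFSET -1): 0+-1=-1, 3+-1=2, 9+-1=8, 10+-1=9, 17+-1=16 -> [-1, 2, 8, 9, 16]
Stage 4 (DIFF): s[0]=-1, 2--1=3, 8-2=6, 9-8=1, 16-9=7 -> [-1, 3, 6, 1, 7]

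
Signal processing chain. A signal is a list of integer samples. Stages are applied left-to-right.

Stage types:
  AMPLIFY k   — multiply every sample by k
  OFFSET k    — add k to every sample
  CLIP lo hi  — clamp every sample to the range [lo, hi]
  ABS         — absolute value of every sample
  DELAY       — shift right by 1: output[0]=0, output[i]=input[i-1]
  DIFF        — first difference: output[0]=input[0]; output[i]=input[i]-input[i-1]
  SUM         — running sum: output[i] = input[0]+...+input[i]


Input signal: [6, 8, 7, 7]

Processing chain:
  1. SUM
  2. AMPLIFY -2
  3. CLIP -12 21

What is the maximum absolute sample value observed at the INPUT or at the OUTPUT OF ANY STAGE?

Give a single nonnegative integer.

Input: [6, 8, 7, 7] (max |s|=8)
Stage 1 (SUM): sum[0..0]=6, sum[0..1]=14, sum[0..2]=21, sum[0..3]=28 -> [6, 14, 21, 28] (max |s|=28)
Stage 2 (AMPLIFY -2): 6*-2=-12, 14*-2=-28, 21*-2=-42, 28*-2=-56 -> [-12, -28, -42, -56] (max |s|=56)
Stage 3 (CLIP -12 21): clip(-12,-12,21)=-12, clip(-28,-12,21)=-12, clip(-42,-12,21)=-12, clip(-56,-12,21)=-12 -> [-12, -12, -12, -12] (max |s|=12)
Overall max amplitude: 56

Answer: 56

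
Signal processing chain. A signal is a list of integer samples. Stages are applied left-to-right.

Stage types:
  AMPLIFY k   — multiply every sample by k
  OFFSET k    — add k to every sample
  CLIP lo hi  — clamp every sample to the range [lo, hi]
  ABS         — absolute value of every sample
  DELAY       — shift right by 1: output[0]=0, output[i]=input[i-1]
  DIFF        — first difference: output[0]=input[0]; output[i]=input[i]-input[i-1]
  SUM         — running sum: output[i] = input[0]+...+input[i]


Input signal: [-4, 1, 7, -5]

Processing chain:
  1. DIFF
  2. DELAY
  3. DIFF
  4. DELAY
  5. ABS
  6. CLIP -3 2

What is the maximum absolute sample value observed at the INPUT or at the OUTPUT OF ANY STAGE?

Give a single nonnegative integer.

Input: [-4, 1, 7, -5] (max |s|=7)
Stage 1 (DIFF): s[0]=-4, 1--4=5, 7-1=6, -5-7=-12 -> [-4, 5, 6, -12] (max |s|=12)
Stage 2 (DELAY): [0, -4, 5, 6] = [0, -4, 5, 6] -> [0, -4, 5, 6] (max |s|=6)
Stage 3 (DIFF): s[0]=0, -4-0=-4, 5--4=9, 6-5=1 -> [0, -4, 9, 1] (max |s|=9)
Stage 4 (DELAY): [0, 0, -4, 9] = [0, 0, -4, 9] -> [0, 0, -4, 9] (max |s|=9)
Stage 5 (ABS): |0|=0, |0|=0, |-4|=4, |9|=9 -> [0, 0, 4, 9] (max |s|=9)
Stage 6 (CLIP -3 2): clip(0,-3,2)=0, clip(0,-3,2)=0, clip(4,-3,2)=2, clip(9,-3,2)=2 -> [0, 0, 2, 2] (max |s|=2)
Overall max amplitude: 12

Answer: 12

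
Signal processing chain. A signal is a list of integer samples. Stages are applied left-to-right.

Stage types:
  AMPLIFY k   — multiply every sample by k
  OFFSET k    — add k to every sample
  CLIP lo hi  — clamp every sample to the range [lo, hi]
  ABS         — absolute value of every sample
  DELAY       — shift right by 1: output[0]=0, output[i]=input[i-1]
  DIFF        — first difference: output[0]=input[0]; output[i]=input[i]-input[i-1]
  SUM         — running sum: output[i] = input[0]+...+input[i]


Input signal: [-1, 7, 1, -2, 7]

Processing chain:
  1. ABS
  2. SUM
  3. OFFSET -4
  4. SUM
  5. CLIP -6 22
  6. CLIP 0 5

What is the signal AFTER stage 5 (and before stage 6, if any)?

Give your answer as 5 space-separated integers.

Input: [-1, 7, 1, -2, 7]
Stage 1 (ABS): |-1|=1, |7|=7, |1|=1, |-2|=2, |7|=7 -> [1, 7, 1, 2, 7]
Stage 2 (SUM): sum[0..0]=1, sum[0..1]=8, sum[0..2]=9, sum[0..3]=11, sum[0..4]=18 -> [1, 8, 9, 11, 18]
Stage 3 (OFFSET -4): 1+-4=-3, 8+-4=4, 9+-4=5, 11+-4=7, 18+-4=14 -> [-3, 4, 5, 7, 14]
Stage 4 (SUM): sum[0..0]=-3, sum[0..1]=1, sum[0..2]=6, sum[0..3]=13, sum[0..4]=27 -> [-3, 1, 6, 13, 27]
Stage 5 (CLIP -6 22): clip(-3,-6,22)=-3, clip(1,-6,22)=1, clip(6,-6,22)=6, clip(13,-6,22)=13, clip(27,-6,22)=22 -> [-3, 1, 6, 13, 22]

Answer: -3 1 6 13 22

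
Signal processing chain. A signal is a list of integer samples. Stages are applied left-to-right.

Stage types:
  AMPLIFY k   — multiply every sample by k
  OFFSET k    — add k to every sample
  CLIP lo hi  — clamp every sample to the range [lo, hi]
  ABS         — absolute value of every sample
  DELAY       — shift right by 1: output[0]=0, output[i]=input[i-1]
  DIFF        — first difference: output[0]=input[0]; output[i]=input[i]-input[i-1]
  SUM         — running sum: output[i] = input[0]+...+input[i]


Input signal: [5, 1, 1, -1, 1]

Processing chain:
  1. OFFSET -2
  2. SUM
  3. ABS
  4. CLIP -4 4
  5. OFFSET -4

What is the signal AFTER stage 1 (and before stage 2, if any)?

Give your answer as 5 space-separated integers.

Input: [5, 1, 1, -1, 1]
Stage 1 (OFFSET -2): 5+-2=3, 1+-2=-1, 1+-2=-1, -1+-2=-3, 1+-2=-1 -> [3, -1, -1, -3, -1]

Answer: 3 -1 -1 -3 -1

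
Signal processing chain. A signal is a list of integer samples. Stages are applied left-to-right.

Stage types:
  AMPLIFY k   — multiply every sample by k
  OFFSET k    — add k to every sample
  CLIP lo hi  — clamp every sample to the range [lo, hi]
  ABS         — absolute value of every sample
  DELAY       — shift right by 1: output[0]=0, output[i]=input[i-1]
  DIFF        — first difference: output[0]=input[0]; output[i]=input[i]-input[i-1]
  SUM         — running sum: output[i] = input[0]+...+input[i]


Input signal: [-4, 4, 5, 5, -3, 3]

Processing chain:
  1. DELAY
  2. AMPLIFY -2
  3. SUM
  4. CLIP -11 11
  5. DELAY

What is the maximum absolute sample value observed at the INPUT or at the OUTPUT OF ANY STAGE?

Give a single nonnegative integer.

Input: [-4, 4, 5, 5, -3, 3] (max |s|=5)
Stage 1 (DELAY): [0, -4, 4, 5, 5, -3] = [0, -4, 4, 5, 5, -3] -> [0, -4, 4, 5, 5, -3] (max |s|=5)
Stage 2 (AMPLIFY -2): 0*-2=0, -4*-2=8, 4*-2=-8, 5*-2=-10, 5*-2=-10, -3*-2=6 -> [0, 8, -8, -10, -10, 6] (max |s|=10)
Stage 3 (SUM): sum[0..0]=0, sum[0..1]=8, sum[0..2]=0, sum[0..3]=-10, sum[0..4]=-20, sum[0..5]=-14 -> [0, 8, 0, -10, -20, -14] (max |s|=20)
Stage 4 (CLIP -11 11): clip(0,-11,11)=0, clip(8,-11,11)=8, clip(0,-11,11)=0, clip(-10,-11,11)=-10, clip(-20,-11,11)=-11, clip(-14,-11,11)=-11 -> [0, 8, 0, -10, -11, -11] (max |s|=11)
Stage 5 (DELAY): [0, 0, 8, 0, -10, -11] = [0, 0, 8, 0, -10, -11] -> [0, 0, 8, 0, -10, -11] (max |s|=11)
Overall max amplitude: 20

Answer: 20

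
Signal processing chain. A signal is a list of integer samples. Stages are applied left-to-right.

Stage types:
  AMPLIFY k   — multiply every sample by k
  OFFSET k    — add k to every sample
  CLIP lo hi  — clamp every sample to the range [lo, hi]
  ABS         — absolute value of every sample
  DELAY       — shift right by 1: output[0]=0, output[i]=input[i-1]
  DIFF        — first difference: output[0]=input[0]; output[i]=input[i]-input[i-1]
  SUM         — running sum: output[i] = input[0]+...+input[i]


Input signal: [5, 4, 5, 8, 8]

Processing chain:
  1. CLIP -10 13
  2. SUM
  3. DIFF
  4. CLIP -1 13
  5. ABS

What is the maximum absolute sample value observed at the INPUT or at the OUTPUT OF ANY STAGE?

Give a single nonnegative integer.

Answer: 30

Derivation:
Input: [5, 4, 5, 8, 8] (max |s|=8)
Stage 1 (CLIP -10 13): clip(5,-10,13)=5, clip(4,-10,13)=4, clip(5,-10,13)=5, clip(8,-10,13)=8, clip(8,-10,13)=8 -> [5, 4, 5, 8, 8] (max |s|=8)
Stage 2 (SUM): sum[0..0]=5, sum[0..1]=9, sum[0..2]=14, sum[0..3]=22, sum[0..4]=30 -> [5, 9, 14, 22, 30] (max |s|=30)
Stage 3 (DIFF): s[0]=5, 9-5=4, 14-9=5, 22-14=8, 30-22=8 -> [5, 4, 5, 8, 8] (max |s|=8)
Stage 4 (CLIP -1 13): clip(5,-1,13)=5, clip(4,-1,13)=4, clip(5,-1,13)=5, clip(8,-1,13)=8, clip(8,-1,13)=8 -> [5, 4, 5, 8, 8] (max |s|=8)
Stage 5 (ABS): |5|=5, |4|=4, |5|=5, |8|=8, |8|=8 -> [5, 4, 5, 8, 8] (max |s|=8)
Overall max amplitude: 30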